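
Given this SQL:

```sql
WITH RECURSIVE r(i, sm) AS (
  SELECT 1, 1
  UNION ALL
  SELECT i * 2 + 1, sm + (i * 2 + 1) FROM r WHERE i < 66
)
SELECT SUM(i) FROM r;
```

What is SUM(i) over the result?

Base: i=1, sm=1.
Iteration 1: 1 < 66 holds -> i = 1 * 2 + 1 = 3, sm = 1 + 3 = 4.
Iteration 2: 3 < 66 holds -> i = 3 * 2 + 1 = 7, sm = 4 + 7 = 11.
Iteration 3: 7 < 66 holds -> i = 7 * 2 + 1 = 15, sm = 11 + 15 = 26.
Iteration 4: 15 < 66 holds -> i = 15 * 2 + 1 = 31, sm = 26 + 31 = 57.
Iteration 5: 31 < 66 holds -> i = 31 * 2 + 1 = 63, sm = 57 + 63 = 120.
Iteration 6: 63 < 66 holds -> i = 63 * 2 + 1 = 127, sm = 120 + 127 = 247.
Iteration 7: 127 < 66 fails; recursion stops.
SUM(i) = 1 + 3 + 7 + 15 + 31 + 63 + 127 = 247.

247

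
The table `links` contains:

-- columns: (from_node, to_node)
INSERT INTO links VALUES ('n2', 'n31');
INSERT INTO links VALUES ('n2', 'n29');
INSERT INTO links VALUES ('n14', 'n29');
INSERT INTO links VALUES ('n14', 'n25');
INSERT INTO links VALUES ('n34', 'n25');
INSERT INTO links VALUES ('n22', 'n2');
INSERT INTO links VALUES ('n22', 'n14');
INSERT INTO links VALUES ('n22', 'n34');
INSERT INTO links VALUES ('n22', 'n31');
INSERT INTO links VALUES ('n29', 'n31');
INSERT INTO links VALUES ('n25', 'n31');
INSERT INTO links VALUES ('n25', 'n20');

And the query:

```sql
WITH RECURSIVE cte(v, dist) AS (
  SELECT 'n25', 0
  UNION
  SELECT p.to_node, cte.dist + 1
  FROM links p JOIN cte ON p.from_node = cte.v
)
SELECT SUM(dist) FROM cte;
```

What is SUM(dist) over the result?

Base: (n25, dist=0).
Iteration 1: edges from {n25} -> (n20, dist=1), (n31, dist=1).
Iteration 2: no outgoing edges from {n20,n31}; recursion stops.
SUM(dist) = 0 + 1 + 1 = 2.

2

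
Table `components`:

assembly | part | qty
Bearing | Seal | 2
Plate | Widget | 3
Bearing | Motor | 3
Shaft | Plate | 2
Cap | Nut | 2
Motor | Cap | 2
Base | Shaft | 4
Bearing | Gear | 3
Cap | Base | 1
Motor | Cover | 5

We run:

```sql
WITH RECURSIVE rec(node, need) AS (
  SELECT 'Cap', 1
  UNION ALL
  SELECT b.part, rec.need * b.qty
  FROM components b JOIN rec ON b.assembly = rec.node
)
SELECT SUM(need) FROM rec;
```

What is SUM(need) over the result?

Base: (Cap, need=1).
Iteration 1: components of {Cap} -> Base = 1*1 = 1, Nut = 1*2 = 2.
Iteration 2: components of {Base,Nut} -> Shaft = 1*4 = 4.
Iteration 3: components of {Shaft} -> Plate = 4*2 = 8.
Iteration 4: components of {Plate} -> Widget = 8*3 = 24.
Iteration 5: no further components; recursion stops.
SUM(need) = 1 + 1 + 2 + 4 + 8 + 24 = 40.

40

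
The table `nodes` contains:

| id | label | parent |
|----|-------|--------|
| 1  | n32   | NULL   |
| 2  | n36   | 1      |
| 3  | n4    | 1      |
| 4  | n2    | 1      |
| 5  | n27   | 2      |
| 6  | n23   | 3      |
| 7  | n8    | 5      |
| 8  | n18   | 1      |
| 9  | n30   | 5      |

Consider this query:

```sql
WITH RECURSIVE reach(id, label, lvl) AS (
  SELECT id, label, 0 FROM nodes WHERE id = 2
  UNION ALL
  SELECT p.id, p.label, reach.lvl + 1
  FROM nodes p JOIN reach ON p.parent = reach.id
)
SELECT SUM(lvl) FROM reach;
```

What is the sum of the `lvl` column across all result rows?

5

Base: id=2 (n36) at lvl 0.
Iteration 1: rows with parent in {2} -> n27 (id 5, lvl 1).
Iteration 2: rows with parent in {5} -> n8 (id 7, lvl 2), n30 (id 9, lvl 2).
Iteration 3: no rows with parent in {7,9}; recursion stops.
SUM(lvl) = 0 + 1 + 2 + 2 = 5.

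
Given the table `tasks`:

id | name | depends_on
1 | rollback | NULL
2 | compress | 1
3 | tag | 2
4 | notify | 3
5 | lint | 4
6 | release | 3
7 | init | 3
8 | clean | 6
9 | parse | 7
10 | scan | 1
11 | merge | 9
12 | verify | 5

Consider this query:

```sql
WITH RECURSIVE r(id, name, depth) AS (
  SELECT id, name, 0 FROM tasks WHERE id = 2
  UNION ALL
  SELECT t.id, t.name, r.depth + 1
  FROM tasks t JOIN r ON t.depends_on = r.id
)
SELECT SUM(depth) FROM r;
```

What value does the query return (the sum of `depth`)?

24

Base: id=2 (compress) at depth 0.
Iteration 1: rows with depends_on in {2} -> tag (id 3, depth 1).
Iteration 2: rows with depends_on in {3} -> notify (id 4, depth 2), release (id 6, depth 2), init (id 7, depth 2).
Iteration 3: rows with depends_on in {4,6,7} -> lint (id 5, depth 3), clean (id 8, depth 3), parse (id 9, depth 3).
Iteration 4: rows with depends_on in {5,8,9} -> merge (id 11, depth 4), verify (id 12, depth 4).
Iteration 5: no rows with depends_on in {11,12}; recursion stops.
SUM(depth) = 0 + 1 + 2 + 2 + 2 + 3 + 3 + 3 + 4 + 4 = 24.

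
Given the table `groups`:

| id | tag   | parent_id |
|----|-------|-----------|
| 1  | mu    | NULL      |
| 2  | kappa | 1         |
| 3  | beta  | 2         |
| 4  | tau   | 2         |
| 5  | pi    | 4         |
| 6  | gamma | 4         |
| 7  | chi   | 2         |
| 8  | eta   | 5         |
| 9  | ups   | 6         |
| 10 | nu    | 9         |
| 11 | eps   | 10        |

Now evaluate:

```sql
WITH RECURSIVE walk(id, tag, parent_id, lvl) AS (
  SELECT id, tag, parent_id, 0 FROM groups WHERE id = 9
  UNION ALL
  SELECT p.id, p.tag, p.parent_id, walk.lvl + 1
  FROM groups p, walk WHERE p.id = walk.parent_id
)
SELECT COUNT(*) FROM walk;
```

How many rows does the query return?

5

Base: id=9 (ups), parent_id=6, lvl 0.
Iteration 1: join on id=6 -> gamma (id 6, parent_id=4, lvl 1).
Iteration 2: join on id=4 -> tau (id 4, parent_id=2, lvl 2).
Iteration 3: join on id=2 -> kappa (id 2, parent_id=1, lvl 3).
Iteration 4: join on id=1 -> mu (id 1, parent_id=NULL, lvl 4).
Iteration 5: parent_id is NULL; no match; recursion stops.
Total rows emitted: 5.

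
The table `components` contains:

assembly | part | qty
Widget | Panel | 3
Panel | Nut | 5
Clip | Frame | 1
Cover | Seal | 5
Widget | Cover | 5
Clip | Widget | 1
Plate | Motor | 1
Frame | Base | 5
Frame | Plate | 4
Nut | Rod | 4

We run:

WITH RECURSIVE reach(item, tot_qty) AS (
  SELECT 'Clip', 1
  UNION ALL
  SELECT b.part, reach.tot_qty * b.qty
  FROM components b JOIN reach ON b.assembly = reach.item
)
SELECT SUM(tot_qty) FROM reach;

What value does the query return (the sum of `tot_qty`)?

Base: (Clip, tot_qty=1).
Iteration 1: components of {Clip} -> Frame = 1*1 = 1, Widget = 1*1 = 1.
Iteration 2: components of {Frame,Widget} -> Base = 1*5 = 5, Cover = 1*5 = 5, Panel = 1*3 = 3, Plate = 1*4 = 4.
Iteration 3: components of {Base,Cover,Panel,Plate} -> Motor = 4*1 = 4, Nut = 3*5 = 15, Seal = 5*5 = 25.
Iteration 4: components of {Motor,Nut,Seal} -> Rod = 15*4 = 60.
Iteration 5: no further components; recursion stops.
SUM(tot_qty) = 1 + 1 + 1 + 5 + 4 + 3 + 5 + 4 + 15 + 25 + 60 = 124.

124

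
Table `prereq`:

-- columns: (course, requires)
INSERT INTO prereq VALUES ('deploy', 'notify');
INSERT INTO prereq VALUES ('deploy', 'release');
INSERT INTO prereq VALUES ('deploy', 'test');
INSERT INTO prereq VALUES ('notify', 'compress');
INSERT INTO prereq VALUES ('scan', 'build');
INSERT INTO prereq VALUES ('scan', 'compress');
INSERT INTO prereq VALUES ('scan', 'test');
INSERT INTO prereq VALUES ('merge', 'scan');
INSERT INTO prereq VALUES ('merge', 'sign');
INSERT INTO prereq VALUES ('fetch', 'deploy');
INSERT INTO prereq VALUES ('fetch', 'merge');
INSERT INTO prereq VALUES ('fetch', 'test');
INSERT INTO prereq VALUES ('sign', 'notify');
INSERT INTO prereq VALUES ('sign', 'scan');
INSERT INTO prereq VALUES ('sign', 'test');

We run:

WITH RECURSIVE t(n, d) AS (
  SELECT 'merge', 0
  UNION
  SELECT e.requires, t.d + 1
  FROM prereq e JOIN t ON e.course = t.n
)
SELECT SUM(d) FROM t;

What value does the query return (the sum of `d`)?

Base: (merge, d=0).
Iteration 1: edges from {merge} -> (scan, d=1), (sign, d=1).
Iteration 2: edges from {scan,sign} -> (build, d=2), (compress, d=2), (notify, d=2), (scan, d=2), (test, d=2). [UNION drops 1 duplicate row(s)]
Iteration 3: edges from {build,compress,notify,scan,test} -> (build, d=3), (compress, d=3), (test, d=3). [UNION drops 1 duplicate row(s)]
Iteration 4: no outgoing edges from {build,compress,test}; recursion stops.
SUM(d) = 0 + 1 + 1 + 2 + 2 + 2 + 2 + 2 + 3 + 3 + 3 = 21.

21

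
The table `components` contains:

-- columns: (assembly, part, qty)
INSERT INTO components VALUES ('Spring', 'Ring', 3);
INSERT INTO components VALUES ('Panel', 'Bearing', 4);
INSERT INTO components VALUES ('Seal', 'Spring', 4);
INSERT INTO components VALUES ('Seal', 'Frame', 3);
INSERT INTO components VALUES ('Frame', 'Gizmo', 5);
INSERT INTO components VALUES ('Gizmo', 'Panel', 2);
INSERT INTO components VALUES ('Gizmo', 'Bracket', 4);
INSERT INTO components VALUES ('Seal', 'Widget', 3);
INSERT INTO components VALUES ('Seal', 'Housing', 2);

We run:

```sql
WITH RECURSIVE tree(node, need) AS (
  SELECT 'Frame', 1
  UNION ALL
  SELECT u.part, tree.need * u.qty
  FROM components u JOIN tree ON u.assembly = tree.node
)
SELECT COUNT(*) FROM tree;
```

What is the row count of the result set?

5

Base: (Frame, need=1).
Iteration 1: components of {Frame} -> Gizmo = 1*5 = 5.
Iteration 2: components of {Gizmo} -> Bracket = 5*4 = 20, Panel = 5*2 = 10.
Iteration 3: components of {Bracket,Panel} -> Bearing = 10*4 = 40.
Iteration 4: no further components; recursion stops.
Total rows emitted: 5.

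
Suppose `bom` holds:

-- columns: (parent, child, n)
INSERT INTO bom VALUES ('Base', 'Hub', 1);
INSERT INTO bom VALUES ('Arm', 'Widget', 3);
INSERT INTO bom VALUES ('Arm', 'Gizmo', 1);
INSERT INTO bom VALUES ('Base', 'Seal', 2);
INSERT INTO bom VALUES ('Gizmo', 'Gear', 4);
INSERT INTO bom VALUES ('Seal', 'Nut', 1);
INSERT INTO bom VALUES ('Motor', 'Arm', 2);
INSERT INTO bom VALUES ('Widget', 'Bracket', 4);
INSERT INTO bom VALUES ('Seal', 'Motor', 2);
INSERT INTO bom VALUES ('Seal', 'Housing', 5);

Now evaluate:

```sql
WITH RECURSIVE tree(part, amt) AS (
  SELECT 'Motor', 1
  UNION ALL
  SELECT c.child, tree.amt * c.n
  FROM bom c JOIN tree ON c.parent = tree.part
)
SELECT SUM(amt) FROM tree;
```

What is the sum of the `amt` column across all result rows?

Base: (Motor, amt=1).
Iteration 1: components of {Motor} -> Arm = 1*2 = 2.
Iteration 2: components of {Arm} -> Gizmo = 2*1 = 2, Widget = 2*3 = 6.
Iteration 3: components of {Gizmo,Widget} -> Bracket = 6*4 = 24, Gear = 2*4 = 8.
Iteration 4: no further components; recursion stops.
SUM(amt) = 1 + 2 + 2 + 6 + 8 + 24 = 43.

43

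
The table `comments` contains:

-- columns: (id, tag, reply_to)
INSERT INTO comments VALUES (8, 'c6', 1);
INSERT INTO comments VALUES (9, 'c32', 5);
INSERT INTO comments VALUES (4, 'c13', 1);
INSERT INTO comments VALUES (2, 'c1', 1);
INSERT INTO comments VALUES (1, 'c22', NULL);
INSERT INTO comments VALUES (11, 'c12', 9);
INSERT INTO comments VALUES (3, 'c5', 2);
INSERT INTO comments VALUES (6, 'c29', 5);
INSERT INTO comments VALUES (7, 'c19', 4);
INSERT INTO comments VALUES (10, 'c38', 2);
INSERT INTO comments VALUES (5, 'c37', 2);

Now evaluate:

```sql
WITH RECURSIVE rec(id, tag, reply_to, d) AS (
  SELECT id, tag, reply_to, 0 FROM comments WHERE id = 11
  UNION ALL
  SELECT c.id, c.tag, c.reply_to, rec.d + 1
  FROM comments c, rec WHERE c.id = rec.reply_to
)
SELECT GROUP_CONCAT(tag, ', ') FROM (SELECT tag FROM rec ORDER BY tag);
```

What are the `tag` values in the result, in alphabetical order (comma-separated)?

c1, c12, c22, c32, c37

Base: id=11 (c12), reply_to=9, d 0.
Iteration 1: join on id=9 -> c32 (id 9, reply_to=5, d 1).
Iteration 2: join on id=5 -> c37 (id 5, reply_to=2, d 2).
Iteration 3: join on id=2 -> c1 (id 2, reply_to=1, d 3).
Iteration 4: join on id=1 -> c22 (id 1, reply_to=NULL, d 4).
Iteration 5: reply_to is NULL; no match; recursion stops.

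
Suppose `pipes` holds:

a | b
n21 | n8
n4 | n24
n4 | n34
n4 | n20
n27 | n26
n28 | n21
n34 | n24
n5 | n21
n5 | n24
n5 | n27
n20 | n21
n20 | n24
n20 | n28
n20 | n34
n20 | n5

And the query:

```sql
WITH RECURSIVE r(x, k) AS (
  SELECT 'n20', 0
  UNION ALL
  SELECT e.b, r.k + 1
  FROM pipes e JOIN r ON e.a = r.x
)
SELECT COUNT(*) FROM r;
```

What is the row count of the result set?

Base: (n20, k=0).
Iteration 1: edges from {n20} -> (n21, k=1), (n24, k=1), (n28, k=1), (n34, k=1), (n5, k=1).
Iteration 2: edges from {n21,n24,n28,n34,n5} -> (n21, k=2) x2, (n24, k=2) x2, (n27, k=2), (n8, k=2). [UNION ALL keeps all 6 new rows, including repeats]
Iteration 3: edges from {n21,n24,n27,n8} -> (n26, k=3), (n8, k=3) x2. [UNION ALL keeps all 3 new rows, including repeats]
Iteration 4: no outgoing edges from {n26,n8}; recursion stops.
Total rows emitted: 15.

15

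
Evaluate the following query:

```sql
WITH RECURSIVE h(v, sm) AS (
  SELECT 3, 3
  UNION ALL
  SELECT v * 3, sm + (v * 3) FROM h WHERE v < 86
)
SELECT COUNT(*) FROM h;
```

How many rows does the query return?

5

Base: v=3, sm=3.
Iteration 1: 3 < 86 holds -> v = 3 * 3 = 9, sm = 3 + 9 = 12.
Iteration 2: 9 < 86 holds -> v = 9 * 3 = 27, sm = 12 + 27 = 39.
Iteration 3: 27 < 86 holds -> v = 27 * 3 = 81, sm = 39 + 81 = 120.
Iteration 4: 81 < 86 holds -> v = 81 * 3 = 243, sm = 120 + 243 = 363.
Iteration 5: 243 < 86 fails; recursion stops.
Total rows emitted: 5.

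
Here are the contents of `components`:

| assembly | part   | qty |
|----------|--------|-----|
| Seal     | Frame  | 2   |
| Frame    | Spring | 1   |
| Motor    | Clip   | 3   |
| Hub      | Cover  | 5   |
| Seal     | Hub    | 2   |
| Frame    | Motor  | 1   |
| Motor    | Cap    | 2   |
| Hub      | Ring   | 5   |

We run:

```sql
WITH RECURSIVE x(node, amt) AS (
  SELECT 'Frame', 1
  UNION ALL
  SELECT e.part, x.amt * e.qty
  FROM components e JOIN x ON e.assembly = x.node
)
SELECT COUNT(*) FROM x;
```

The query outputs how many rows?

5

Base: (Frame, amt=1).
Iteration 1: components of {Frame} -> Motor = 1*1 = 1, Spring = 1*1 = 1.
Iteration 2: components of {Motor,Spring} -> Cap = 1*2 = 2, Clip = 1*3 = 3.
Iteration 3: no further components; recursion stops.
Total rows emitted: 5.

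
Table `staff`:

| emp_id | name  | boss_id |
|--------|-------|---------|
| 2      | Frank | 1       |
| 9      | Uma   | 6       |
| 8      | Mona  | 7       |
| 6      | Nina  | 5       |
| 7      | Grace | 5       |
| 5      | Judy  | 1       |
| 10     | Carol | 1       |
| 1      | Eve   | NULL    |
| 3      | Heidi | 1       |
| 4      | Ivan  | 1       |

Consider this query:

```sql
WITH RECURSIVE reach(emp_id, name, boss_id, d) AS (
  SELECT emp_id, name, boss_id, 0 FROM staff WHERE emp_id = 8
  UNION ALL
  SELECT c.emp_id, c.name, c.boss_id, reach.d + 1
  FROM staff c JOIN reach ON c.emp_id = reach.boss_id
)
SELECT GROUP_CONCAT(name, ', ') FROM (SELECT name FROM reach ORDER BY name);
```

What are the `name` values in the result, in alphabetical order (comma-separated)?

Eve, Grace, Judy, Mona

Base: emp_id=8 (Mona), boss_id=7, d 0.
Iteration 1: join on emp_id=7 -> Grace (id 7, boss_id=5, d 1).
Iteration 2: join on emp_id=5 -> Judy (id 5, boss_id=1, d 2).
Iteration 3: join on emp_id=1 -> Eve (id 1, boss_id=NULL, d 3).
Iteration 4: boss_id is NULL; no match; recursion stops.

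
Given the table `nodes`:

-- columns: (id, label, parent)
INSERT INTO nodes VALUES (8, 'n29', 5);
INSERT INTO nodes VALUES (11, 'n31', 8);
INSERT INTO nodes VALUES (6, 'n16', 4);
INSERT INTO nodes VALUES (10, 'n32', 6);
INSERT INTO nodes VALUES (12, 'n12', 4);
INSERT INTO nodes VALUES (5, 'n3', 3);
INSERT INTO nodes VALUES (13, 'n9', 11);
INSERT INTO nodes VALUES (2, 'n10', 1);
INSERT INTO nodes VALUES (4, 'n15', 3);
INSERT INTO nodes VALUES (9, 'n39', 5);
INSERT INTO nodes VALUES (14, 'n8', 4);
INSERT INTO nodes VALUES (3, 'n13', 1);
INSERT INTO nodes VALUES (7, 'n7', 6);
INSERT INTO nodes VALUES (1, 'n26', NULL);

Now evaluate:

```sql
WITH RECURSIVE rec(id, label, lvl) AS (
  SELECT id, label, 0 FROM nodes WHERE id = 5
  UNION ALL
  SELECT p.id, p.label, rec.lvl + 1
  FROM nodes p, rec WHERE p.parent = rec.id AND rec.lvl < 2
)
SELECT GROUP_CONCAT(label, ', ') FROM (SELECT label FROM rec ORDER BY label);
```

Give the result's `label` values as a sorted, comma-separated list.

Base: id=5 (n3) at lvl 0.
Iteration 1: rows with parent in {5} -> n29 (id 8, lvl 1), n39 (id 9, lvl 1).
Iteration 2: rows with parent in {8,9} -> n31 (id 11, lvl 2).
Iteration 3: lvl < 2 fails for all current rows; recursion stops.

n29, n3, n31, n39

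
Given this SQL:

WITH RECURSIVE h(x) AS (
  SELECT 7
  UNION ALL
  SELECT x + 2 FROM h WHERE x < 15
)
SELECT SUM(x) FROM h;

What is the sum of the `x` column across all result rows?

Base: x=7.
Iteration 1: 7 < 15 holds -> x = 7 + 2 = 9.
Iteration 2: 9 < 15 holds -> x = 9 + 2 = 11.
Iteration 3: 11 < 15 holds -> x = 11 + 2 = 13.
Iteration 4: 13 < 15 holds -> x = 13 + 2 = 15.
Iteration 5: 15 < 15 fails; recursion stops.
SUM(x) = 7 + 9 + 11 + 13 + 15 = 55.

55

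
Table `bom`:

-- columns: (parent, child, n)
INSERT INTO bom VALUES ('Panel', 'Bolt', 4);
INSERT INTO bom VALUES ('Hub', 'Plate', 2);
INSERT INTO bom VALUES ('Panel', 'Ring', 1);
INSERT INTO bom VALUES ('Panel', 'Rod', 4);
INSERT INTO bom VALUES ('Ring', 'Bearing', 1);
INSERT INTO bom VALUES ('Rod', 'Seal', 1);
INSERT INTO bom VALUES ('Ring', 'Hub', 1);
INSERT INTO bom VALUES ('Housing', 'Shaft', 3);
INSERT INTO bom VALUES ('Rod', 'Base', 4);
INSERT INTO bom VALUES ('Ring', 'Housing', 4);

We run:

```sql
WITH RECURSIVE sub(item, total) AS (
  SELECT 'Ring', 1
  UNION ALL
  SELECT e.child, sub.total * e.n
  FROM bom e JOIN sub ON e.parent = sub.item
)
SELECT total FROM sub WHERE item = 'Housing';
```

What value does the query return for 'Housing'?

4

Base: (Ring, total=1).
Iteration 1: components of {Ring} -> Bearing = 1*1 = 1, Housing = 1*4 = 4, Hub = 1*1 = 1.
Iteration 2: components of {Bearing,Housing,Hub} -> Plate = 1*2 = 2, Shaft = 4*3 = 12.
Iteration 3: no further components; recursion stops.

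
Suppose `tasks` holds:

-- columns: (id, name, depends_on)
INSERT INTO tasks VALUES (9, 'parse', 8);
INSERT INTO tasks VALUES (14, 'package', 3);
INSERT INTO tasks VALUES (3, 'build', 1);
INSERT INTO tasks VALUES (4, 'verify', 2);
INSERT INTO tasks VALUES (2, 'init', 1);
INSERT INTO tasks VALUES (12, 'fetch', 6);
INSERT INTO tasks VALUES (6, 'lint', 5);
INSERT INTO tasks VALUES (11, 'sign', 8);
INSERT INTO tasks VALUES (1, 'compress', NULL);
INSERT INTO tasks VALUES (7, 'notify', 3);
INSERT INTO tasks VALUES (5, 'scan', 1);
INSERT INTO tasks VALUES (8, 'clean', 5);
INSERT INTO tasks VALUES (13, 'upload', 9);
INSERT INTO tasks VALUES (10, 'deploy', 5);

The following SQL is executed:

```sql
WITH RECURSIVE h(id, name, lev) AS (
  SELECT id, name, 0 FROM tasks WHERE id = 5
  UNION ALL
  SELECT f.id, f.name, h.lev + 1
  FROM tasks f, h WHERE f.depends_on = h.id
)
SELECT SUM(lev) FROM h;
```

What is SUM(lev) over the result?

Base: id=5 (scan) at lev 0.
Iteration 1: rows with depends_on in {5} -> lint (id 6, lev 1), clean (id 8, lev 1), deploy (id 10, lev 1).
Iteration 2: rows with depends_on in {6,8,10} -> parse (id 9, lev 2), sign (id 11, lev 2), fetch (id 12, lev 2).
Iteration 3: rows with depends_on in {9,11,12} -> upload (id 13, lev 3).
Iteration 4: no rows with depends_on in {13}; recursion stops.
SUM(lev) = 0 + 1 + 1 + 1 + 2 + 2 + 2 + 3 = 12.

12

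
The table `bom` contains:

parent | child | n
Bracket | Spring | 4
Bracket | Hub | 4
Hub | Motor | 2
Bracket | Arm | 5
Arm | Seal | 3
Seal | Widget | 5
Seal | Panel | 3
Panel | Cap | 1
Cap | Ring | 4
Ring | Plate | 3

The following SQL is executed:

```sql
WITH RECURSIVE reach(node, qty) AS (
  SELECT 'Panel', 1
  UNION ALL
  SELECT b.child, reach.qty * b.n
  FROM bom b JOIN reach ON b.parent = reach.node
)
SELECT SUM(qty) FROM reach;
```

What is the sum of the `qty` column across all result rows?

Base: (Panel, qty=1).
Iteration 1: components of {Panel} -> Cap = 1*1 = 1.
Iteration 2: components of {Cap} -> Ring = 1*4 = 4.
Iteration 3: components of {Ring} -> Plate = 4*3 = 12.
Iteration 4: no further components; recursion stops.
SUM(qty) = 1 + 1 + 4 + 12 = 18.

18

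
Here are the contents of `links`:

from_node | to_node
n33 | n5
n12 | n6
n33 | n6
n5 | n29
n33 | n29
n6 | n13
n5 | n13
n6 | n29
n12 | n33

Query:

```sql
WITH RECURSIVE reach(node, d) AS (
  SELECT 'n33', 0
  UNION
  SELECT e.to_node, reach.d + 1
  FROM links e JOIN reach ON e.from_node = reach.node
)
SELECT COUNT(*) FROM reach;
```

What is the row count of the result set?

6

Base: (n33, d=0).
Iteration 1: edges from {n33} -> (n29, d=1), (n5, d=1), (n6, d=1).
Iteration 2: edges from {n29,n5,n6} -> (n13, d=2), (n29, d=2). [UNION drops 2 duplicate row(s)]
Iteration 3: no outgoing edges from {n13,n29}; recursion stops.
Total rows emitted: 6.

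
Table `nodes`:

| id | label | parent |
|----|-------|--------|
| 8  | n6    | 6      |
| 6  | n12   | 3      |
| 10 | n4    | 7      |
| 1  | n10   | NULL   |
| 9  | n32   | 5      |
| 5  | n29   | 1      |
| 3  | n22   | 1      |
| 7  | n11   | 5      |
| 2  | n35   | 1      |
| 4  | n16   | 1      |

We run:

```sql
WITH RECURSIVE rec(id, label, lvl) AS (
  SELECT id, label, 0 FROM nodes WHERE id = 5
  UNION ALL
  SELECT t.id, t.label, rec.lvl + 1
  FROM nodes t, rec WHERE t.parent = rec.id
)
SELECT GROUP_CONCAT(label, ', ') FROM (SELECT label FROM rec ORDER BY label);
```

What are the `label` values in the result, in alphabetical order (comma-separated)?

n11, n29, n32, n4

Base: id=5 (n29) at lvl 0.
Iteration 1: rows with parent in {5} -> n11 (id 7, lvl 1), n32 (id 9, lvl 1).
Iteration 2: rows with parent in {7,9} -> n4 (id 10, lvl 2).
Iteration 3: no rows with parent in {10}; recursion stops.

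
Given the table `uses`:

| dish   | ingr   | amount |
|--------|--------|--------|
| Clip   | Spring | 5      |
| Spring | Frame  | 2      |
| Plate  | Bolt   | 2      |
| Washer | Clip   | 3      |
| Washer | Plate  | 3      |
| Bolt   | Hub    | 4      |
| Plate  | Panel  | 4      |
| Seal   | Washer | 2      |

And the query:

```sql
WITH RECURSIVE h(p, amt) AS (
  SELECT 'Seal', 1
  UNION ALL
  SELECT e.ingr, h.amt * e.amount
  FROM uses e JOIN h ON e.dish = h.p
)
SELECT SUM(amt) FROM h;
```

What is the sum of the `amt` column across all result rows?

189

Base: (Seal, amt=1).
Iteration 1: components of {Seal} -> Washer = 1*2 = 2.
Iteration 2: components of {Washer} -> Clip = 2*3 = 6, Plate = 2*3 = 6.
Iteration 3: components of {Clip,Plate} -> Bolt = 6*2 = 12, Panel = 6*4 = 24, Spring = 6*5 = 30.
Iteration 4: components of {Bolt,Panel,Spring} -> Frame = 30*2 = 60, Hub = 12*4 = 48.
Iteration 5: no further components; recursion stops.
SUM(amt) = 1 + 2 + 6 + 6 + 12 + 24 + 30 + 48 + 60 = 189.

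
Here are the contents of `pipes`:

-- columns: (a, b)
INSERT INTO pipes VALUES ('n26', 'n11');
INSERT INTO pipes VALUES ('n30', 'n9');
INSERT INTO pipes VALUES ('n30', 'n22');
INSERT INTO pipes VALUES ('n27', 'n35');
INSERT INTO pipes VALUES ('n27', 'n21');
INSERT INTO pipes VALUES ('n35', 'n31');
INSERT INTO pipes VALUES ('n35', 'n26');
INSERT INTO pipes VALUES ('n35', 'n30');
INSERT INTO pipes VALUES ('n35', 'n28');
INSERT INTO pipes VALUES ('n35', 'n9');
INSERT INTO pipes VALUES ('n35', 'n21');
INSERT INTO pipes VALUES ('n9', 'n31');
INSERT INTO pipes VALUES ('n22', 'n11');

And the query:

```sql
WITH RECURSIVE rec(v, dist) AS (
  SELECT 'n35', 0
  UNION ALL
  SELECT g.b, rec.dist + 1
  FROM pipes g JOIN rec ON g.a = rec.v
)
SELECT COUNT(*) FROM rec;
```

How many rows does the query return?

Base: (n35, dist=0).
Iteration 1: edges from {n35} -> (n21, dist=1), (n26, dist=1), (n28, dist=1), (n30, dist=1), (n31, dist=1), (n9, dist=1).
Iteration 2: edges from {n21,n26,n28,n30,n31,n9} -> (n11, dist=2), (n22, dist=2), (n31, dist=2), (n9, dist=2).
Iteration 3: edges from {n11,n22,n31,n9} -> (n11, dist=3), (n31, dist=3).
Iteration 4: no outgoing edges from {n11,n31}; recursion stops.
Total rows emitted: 13.

13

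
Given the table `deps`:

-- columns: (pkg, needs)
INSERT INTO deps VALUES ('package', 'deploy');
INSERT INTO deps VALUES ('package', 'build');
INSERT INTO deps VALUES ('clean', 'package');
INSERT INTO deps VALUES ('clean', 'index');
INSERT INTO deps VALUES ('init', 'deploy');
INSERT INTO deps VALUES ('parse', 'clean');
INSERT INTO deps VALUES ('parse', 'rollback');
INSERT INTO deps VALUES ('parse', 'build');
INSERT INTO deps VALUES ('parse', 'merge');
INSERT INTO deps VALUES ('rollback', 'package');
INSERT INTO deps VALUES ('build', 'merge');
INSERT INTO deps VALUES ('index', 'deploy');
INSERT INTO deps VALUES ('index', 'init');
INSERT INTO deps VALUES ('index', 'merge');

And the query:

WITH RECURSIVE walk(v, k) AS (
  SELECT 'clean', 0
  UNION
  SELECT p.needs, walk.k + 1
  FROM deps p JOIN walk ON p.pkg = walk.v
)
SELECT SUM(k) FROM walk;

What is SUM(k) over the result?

Base: (clean, k=0).
Iteration 1: edges from {clean} -> (index, k=1), (package, k=1).
Iteration 2: edges from {index,package} -> (build, k=2), (deploy, k=2), (init, k=2), (merge, k=2). [UNION drops 1 duplicate row(s)]
Iteration 3: edges from {build,deploy,init,merge} -> (deploy, k=3), (merge, k=3).
Iteration 4: no outgoing edges from {deploy,merge}; recursion stops.
SUM(k) = 0 + 1 + 1 + 2 + 2 + 2 + 2 + 3 + 3 = 16.

16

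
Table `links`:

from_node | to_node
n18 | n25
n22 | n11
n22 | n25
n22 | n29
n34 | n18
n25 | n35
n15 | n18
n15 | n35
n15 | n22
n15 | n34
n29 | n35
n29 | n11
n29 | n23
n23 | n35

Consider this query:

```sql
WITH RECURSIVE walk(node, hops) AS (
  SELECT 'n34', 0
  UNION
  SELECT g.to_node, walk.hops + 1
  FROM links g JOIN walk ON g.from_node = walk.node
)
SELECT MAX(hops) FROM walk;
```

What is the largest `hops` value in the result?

3

Base: (n34, hops=0).
Iteration 1: edges from {n34} -> (n18, hops=1).
Iteration 2: edges from {n18} -> (n25, hops=2).
Iteration 3: edges from {n25} -> (n35, hops=3).
Iteration 4: no outgoing edges from {n35}; recursion stops.
hops values: 0, 1, 2, 3; the maximum is 3.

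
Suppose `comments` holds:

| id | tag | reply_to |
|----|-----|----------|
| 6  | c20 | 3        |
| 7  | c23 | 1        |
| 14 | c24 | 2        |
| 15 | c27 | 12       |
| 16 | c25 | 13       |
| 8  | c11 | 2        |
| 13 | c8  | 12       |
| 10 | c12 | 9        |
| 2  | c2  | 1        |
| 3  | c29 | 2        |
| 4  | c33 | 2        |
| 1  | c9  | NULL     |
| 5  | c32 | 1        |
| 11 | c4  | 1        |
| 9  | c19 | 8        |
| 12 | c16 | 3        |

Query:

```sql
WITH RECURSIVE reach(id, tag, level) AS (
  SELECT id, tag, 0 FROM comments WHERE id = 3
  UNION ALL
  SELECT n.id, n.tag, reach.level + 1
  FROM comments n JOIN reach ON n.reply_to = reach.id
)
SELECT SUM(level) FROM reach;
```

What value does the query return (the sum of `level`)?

9

Base: id=3 (c29) at level 0.
Iteration 1: rows with reply_to in {3} -> c20 (id 6, level 1), c16 (id 12, level 1).
Iteration 2: rows with reply_to in {6,12} -> c8 (id 13, level 2), c27 (id 15, level 2).
Iteration 3: rows with reply_to in {13,15} -> c25 (id 16, level 3).
Iteration 4: no rows with reply_to in {16}; recursion stops.
SUM(level) = 0 + 1 + 1 + 2 + 2 + 3 = 9.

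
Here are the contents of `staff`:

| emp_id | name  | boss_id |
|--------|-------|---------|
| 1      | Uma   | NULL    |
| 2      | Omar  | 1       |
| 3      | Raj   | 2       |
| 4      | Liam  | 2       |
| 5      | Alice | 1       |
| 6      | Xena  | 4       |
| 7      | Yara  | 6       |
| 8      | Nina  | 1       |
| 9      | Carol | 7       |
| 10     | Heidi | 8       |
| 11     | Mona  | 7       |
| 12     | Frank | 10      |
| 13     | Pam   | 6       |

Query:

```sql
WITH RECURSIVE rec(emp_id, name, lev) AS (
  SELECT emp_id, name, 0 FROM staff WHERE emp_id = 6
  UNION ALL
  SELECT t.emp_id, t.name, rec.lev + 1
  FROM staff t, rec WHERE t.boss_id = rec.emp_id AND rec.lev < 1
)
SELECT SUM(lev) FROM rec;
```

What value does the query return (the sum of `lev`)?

2

Base: emp_id=6 (Xena) at lev 0.
Iteration 1: rows with boss_id in {6} -> Yara (id 7, lev 1), Pam (id 13, lev 1).
Iteration 2: lev < 1 fails for all current rows; recursion stops.
SUM(lev) = 0 + 1 + 1 = 2.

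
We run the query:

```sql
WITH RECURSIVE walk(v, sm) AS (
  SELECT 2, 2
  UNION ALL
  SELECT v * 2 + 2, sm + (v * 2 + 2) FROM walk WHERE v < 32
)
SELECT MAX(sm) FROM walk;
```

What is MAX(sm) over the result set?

Base: v=2, sm=2.
Iteration 1: 2 < 32 holds -> v = 2 * 2 + 2 = 6, sm = 2 + 6 = 8.
Iteration 2: 6 < 32 holds -> v = 6 * 2 + 2 = 14, sm = 8 + 14 = 22.
Iteration 3: 14 < 32 holds -> v = 14 * 2 + 2 = 30, sm = 22 + 30 = 52.
Iteration 4: 30 < 32 holds -> v = 30 * 2 + 2 = 62, sm = 52 + 62 = 114.
Iteration 5: 62 < 32 fails; recursion stops.
sm values: 2, 8, 22, 52, 114; the maximum is 114.

114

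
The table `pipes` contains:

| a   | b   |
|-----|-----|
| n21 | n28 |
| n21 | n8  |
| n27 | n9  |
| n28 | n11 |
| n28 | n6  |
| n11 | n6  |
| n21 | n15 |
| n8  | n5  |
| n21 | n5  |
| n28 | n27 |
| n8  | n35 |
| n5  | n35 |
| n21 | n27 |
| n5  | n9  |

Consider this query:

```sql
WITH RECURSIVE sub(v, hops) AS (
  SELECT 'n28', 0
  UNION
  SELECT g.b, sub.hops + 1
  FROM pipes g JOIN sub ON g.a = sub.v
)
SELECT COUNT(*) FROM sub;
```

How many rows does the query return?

Base: (n28, hops=0).
Iteration 1: edges from {n28} -> (n11, hops=1), (n27, hops=1), (n6, hops=1).
Iteration 2: edges from {n11,n27,n6} -> (n6, hops=2), (n9, hops=2).
Iteration 3: no outgoing edges from {n6,n9}; recursion stops.
Total rows emitted: 6.

6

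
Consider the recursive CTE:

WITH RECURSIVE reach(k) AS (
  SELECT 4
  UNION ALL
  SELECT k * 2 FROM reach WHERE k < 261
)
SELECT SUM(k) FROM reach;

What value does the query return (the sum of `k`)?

1020

Base: k=4.
Iteration 1: 4 < 261 holds -> k = 4 * 2 = 8.
Iteration 2: 8 < 261 holds -> k = 8 * 2 = 16.
Iteration 3: 16 < 261 holds -> k = 16 * 2 = 32.
Iteration 4: 32 < 261 holds -> k = 32 * 2 = 64.
Iteration 5: 64 < 261 holds -> k = 64 * 2 = 128.
Iteration 6: 128 < 261 holds -> k = 128 * 2 = 256.
Iteration 7: 256 < 261 holds -> k = 256 * 2 = 512.
Iteration 8: 512 < 261 fails; recursion stops.
SUM(k) = 4 + 8 + 16 + 32 + 64 + 128 + 256 + 512 = 1020.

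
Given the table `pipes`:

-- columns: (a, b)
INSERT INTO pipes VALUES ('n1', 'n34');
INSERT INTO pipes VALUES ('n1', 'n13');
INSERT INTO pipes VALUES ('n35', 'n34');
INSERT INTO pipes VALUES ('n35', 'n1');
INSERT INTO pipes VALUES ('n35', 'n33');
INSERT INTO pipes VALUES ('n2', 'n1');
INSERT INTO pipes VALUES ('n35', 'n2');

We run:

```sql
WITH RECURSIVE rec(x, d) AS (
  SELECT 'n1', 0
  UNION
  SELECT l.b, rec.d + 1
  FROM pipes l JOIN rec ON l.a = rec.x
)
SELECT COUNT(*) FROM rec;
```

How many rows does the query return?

Base: (n1, d=0).
Iteration 1: edges from {n1} -> (n13, d=1), (n34, d=1).
Iteration 2: no outgoing edges from {n13,n34}; recursion stops.
Total rows emitted: 3.

3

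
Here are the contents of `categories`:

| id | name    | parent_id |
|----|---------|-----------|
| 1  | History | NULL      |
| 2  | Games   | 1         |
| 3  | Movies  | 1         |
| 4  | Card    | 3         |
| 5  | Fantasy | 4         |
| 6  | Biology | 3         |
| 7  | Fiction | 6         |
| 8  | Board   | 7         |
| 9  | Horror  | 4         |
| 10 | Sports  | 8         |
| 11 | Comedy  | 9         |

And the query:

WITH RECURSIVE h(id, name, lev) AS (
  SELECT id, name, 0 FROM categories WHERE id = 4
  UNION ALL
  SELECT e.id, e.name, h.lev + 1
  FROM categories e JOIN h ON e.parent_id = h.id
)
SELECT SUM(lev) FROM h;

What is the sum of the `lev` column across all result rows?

4

Base: id=4 (Card) at lev 0.
Iteration 1: rows with parent_id in {4} -> Fantasy (id 5, lev 1), Horror (id 9, lev 1).
Iteration 2: rows with parent_id in {5,9} -> Comedy (id 11, lev 2).
Iteration 3: no rows with parent_id in {11}; recursion stops.
SUM(lev) = 0 + 1 + 1 + 2 = 4.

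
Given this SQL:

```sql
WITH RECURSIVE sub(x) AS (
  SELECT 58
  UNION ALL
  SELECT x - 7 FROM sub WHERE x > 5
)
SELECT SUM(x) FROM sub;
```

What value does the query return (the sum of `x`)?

Base: x=58.
Iteration 1: 58 > 5 holds -> x = 58 - 7 = 51.
Iteration 2: 51 > 5 holds -> x = 51 - 7 = 44.
Iteration 3: 44 > 5 holds -> x = 44 - 7 = 37.
Iteration 4: 37 > 5 holds -> x = 37 - 7 = 30.
Iteration 5: 30 > 5 holds -> x = 30 - 7 = 23.
Iteration 6: 23 > 5 holds -> x = 23 - 7 = 16.
Iteration 7: 16 > 5 holds -> x = 16 - 7 = 9.
Iteration 8: 9 > 5 holds -> x = 9 - 7 = 2.
Iteration 9: 2 > 5 fails; recursion stops.
SUM(x) = 58 + 51 + 44 + 37 + 30 + 23 + 16 + 9 + 2 = 270.

270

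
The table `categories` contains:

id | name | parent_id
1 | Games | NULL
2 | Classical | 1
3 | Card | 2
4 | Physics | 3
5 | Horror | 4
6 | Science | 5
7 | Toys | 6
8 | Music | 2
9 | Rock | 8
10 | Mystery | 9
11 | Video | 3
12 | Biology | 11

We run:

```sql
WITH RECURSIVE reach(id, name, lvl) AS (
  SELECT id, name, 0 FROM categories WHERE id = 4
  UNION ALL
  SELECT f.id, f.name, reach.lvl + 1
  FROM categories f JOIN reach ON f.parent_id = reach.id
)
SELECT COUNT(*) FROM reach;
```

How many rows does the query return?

Base: id=4 (Physics) at lvl 0.
Iteration 1: rows with parent_id in {4} -> Horror (id 5, lvl 1).
Iteration 2: rows with parent_id in {5} -> Science (id 6, lvl 2).
Iteration 3: rows with parent_id in {6} -> Toys (id 7, lvl 3).
Iteration 4: no rows with parent_id in {7}; recursion stops.
Total rows emitted: 4.

4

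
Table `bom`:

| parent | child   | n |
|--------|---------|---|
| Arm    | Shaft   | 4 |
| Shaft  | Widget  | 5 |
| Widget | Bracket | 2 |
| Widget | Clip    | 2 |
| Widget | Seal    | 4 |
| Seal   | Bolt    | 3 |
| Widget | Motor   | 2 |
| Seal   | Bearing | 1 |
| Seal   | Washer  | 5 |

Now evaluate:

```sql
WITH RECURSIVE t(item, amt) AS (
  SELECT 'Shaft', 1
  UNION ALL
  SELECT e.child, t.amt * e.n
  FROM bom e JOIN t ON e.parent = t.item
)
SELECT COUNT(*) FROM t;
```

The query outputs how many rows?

9

Base: (Shaft, amt=1).
Iteration 1: components of {Shaft} -> Widget = 1*5 = 5.
Iteration 2: components of {Widget} -> Bracket = 5*2 = 10, Clip = 5*2 = 10, Motor = 5*2 = 10, Seal = 5*4 = 20.
Iteration 3: components of {Bracket,Clip,Motor,Seal} -> Bearing = 20*1 = 20, Bolt = 20*3 = 60, Washer = 20*5 = 100.
Iteration 4: no further components; recursion stops.
Total rows emitted: 9.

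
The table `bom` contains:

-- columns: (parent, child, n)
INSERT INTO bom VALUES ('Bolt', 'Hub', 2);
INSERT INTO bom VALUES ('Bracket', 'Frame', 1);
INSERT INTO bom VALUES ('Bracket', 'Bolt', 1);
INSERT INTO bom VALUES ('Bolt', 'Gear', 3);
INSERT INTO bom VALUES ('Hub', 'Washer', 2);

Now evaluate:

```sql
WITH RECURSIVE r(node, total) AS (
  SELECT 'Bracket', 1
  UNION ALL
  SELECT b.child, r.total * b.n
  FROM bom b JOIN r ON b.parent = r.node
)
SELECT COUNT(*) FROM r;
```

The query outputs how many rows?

6

Base: (Bracket, total=1).
Iteration 1: components of {Bracket} -> Bolt = 1*1 = 1, Frame = 1*1 = 1.
Iteration 2: components of {Bolt,Frame} -> Gear = 1*3 = 3, Hub = 1*2 = 2.
Iteration 3: components of {Gear,Hub} -> Washer = 2*2 = 4.
Iteration 4: no further components; recursion stops.
Total rows emitted: 6.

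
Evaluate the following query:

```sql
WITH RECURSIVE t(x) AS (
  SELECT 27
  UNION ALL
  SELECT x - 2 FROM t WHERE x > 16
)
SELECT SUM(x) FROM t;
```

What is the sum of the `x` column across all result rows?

147

Base: x=27.
Iteration 1: 27 > 16 holds -> x = 27 - 2 = 25.
Iteration 2: 25 > 16 holds -> x = 25 - 2 = 23.
Iteration 3: 23 > 16 holds -> x = 23 - 2 = 21.
Iteration 4: 21 > 16 holds -> x = 21 - 2 = 19.
Iteration 5: 19 > 16 holds -> x = 19 - 2 = 17.
Iteration 6: 17 > 16 holds -> x = 17 - 2 = 15.
Iteration 7: 15 > 16 fails; recursion stops.
SUM(x) = 27 + 25 + 23 + 21 + 19 + 17 + 15 = 147.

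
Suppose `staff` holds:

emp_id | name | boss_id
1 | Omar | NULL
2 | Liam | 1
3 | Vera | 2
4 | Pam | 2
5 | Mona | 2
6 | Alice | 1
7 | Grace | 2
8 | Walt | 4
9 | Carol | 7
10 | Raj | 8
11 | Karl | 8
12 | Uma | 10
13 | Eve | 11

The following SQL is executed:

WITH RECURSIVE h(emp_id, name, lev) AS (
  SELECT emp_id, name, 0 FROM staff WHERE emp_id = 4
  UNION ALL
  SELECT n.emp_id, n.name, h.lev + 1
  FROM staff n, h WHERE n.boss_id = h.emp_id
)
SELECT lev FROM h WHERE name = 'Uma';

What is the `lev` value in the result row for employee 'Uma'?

3

Base: emp_id=4 (Pam) at lev 0.
Iteration 1: rows with boss_id in {4} -> Walt (id 8, lev 1).
Iteration 2: rows with boss_id in {8} -> Raj (id 10, lev 2), Karl (id 11, lev 2).
Iteration 3: rows with boss_id in {10,11} -> Uma (id 12, lev 3), Eve (id 13, lev 3).
Iteration 4: no rows with boss_id in {12,13}; recursion stops.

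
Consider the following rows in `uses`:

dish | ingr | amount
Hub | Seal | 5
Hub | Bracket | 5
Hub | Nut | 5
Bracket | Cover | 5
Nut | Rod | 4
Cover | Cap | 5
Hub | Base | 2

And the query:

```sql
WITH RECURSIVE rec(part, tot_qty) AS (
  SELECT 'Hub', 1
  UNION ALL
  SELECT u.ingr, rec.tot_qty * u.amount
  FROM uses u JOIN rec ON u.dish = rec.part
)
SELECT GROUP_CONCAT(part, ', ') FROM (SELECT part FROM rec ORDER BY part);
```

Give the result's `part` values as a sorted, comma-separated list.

Base, Bracket, Cap, Cover, Hub, Nut, Rod, Seal

Base: (Hub, tot_qty=1).
Iteration 1: components of {Hub} -> Base = 1*2 = 2, Bracket = 1*5 = 5, Nut = 1*5 = 5, Seal = 1*5 = 5.
Iteration 2: components of {Base,Bracket,Nut,Seal} -> Cover = 5*5 = 25, Rod = 5*4 = 20.
Iteration 3: components of {Cover,Rod} -> Cap = 25*5 = 125.
Iteration 4: no further components; recursion stops.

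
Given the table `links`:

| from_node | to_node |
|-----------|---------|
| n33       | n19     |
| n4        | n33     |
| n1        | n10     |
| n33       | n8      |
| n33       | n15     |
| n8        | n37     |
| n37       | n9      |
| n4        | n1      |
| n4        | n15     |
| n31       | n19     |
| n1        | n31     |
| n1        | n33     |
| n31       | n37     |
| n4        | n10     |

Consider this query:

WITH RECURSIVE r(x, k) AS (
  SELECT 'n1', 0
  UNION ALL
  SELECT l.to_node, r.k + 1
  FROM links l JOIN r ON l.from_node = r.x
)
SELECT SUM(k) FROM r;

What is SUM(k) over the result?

Base: (n1, k=0).
Iteration 1: edges from {n1} -> (n10, k=1), (n31, k=1), (n33, k=1).
Iteration 2: edges from {n10,n31,n33} -> (n15, k=2), (n19, k=2) x2, (n37, k=2), (n8, k=2). [UNION ALL keeps all 5 new rows, including repeats]
Iteration 3: edges from {n15,n19,n37,n8} -> (n37, k=3), (n9, k=3).
Iteration 4: edges from {n37,n9} -> (n9, k=4).
Iteration 5: no outgoing edges from {n9}; recursion stops.
SUM(k) = 0 + 1 + 1 + 1 + 2 + 2 + 2 + 2 + 2 + 3 + 3 + 4 = 23.

23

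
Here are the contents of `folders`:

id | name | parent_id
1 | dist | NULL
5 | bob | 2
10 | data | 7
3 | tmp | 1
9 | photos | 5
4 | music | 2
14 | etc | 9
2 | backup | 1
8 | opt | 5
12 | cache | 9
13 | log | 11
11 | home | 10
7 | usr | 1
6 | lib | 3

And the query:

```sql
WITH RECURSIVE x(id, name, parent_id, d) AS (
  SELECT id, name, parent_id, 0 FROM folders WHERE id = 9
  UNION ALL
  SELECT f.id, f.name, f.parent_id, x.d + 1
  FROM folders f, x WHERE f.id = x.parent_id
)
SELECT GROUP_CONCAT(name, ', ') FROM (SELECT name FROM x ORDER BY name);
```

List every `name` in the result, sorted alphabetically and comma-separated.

Base: id=9 (photos), parent_id=5, d 0.
Iteration 1: join on id=5 -> bob (id 5, parent_id=2, d 1).
Iteration 2: join on id=2 -> backup (id 2, parent_id=1, d 2).
Iteration 3: join on id=1 -> dist (id 1, parent_id=NULL, d 3).
Iteration 4: parent_id is NULL; no match; recursion stops.

backup, bob, dist, photos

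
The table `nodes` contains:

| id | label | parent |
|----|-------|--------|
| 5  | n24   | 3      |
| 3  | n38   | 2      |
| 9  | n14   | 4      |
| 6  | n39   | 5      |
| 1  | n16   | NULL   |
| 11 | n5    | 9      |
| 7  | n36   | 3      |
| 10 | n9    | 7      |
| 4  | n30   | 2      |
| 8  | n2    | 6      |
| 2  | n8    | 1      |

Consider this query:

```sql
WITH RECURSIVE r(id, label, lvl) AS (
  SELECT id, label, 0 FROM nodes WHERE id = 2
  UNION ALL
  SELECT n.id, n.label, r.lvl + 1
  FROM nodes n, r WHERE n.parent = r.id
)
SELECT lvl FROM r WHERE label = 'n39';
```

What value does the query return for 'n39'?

3

Base: id=2 (n8) at lvl 0.
Iteration 1: rows with parent in {2} -> n38 (id 3, lvl 1), n30 (id 4, lvl 1).
Iteration 2: rows with parent in {3,4} -> n24 (id 5, lvl 2), n36 (id 7, lvl 2), n14 (id 9, lvl 2).
Iteration 3: rows with parent in {5,7,9} -> n39 (id 6, lvl 3), n9 (id 10, lvl 3), n5 (id 11, lvl 3).
Iteration 4: rows with parent in {6,10,11} -> n2 (id 8, lvl 4).
Iteration 5: no rows with parent in {8}; recursion stops.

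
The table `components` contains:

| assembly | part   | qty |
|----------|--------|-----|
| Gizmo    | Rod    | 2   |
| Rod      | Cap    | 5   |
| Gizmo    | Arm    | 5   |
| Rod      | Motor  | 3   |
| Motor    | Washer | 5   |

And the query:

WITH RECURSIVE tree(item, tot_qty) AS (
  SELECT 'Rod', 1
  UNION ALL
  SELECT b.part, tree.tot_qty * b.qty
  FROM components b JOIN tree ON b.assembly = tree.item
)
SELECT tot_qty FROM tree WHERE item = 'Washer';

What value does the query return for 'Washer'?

Base: (Rod, tot_qty=1).
Iteration 1: components of {Rod} -> Cap = 1*5 = 5, Motor = 1*3 = 3.
Iteration 2: components of {Cap,Motor} -> Washer = 3*5 = 15.
Iteration 3: no further components; recursion stops.

15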